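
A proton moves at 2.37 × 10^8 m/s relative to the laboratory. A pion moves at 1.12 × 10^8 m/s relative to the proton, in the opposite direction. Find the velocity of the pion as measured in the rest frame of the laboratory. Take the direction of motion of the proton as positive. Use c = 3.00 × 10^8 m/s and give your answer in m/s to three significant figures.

+1.77 × 10^8 m/s

In units of c (dividing by 3.00 × 10^8 m/s): v = 0.790, u' = -0.373.
u = (u' + v)/(1 + u'v/c²):
u = (-0.373 + 0.790) / (1 + (-0.373)·0.790) = 0.4167/0.7051 = 0.5910
Converting back: u = 0.5910 × 3.00 × 10^8 m/s.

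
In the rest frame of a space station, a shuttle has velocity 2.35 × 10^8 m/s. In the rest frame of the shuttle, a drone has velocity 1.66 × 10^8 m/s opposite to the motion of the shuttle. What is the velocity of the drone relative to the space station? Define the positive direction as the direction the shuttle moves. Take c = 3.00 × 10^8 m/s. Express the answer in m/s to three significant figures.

In units of c (dividing by 3.00 × 10^8 m/s): v = 0.783, u' = -0.553.
u = (u' + v)/(1 + u'v/c²):
u = (-0.553 + 0.783) / (1 + (-0.553)·0.783) = 0.2300/0.5666 = 0.4060
Converting back: u = 0.4060 × 3.00 × 10^8 m/s.

+1.22 × 10^8 m/s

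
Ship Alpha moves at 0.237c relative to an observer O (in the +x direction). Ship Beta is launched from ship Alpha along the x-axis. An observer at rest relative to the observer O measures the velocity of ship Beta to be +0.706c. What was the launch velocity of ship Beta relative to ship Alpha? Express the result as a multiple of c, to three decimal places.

+0.563c

Invert the composition law: u' = (u − v)/(1 − uv/c²).
u' = (0.706 − 0.237) / (1 − (0.706)(0.237)) = 0.4690/0.8327 = 0.5632.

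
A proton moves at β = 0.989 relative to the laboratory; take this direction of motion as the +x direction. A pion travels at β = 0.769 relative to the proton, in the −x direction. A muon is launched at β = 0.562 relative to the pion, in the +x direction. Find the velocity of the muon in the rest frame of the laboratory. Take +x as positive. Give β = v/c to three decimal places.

β = +0.977

Apply u = (u' + v)/(1 + u'v/c²) successively, working outward toward the laboratory.
Start: velocity of the proton relative to the laboratory = 0.9890c.
Compose with the pion (u' = -0.769 in the proton frame): u_1 = (-0.769 + 0.989) / (1 + (-0.769)·0.989) = 0.2200/0.2395 = 0.9187.
Compose with the muon (u' = 0.562 in the pion frame): u_2 = (0.562 + 0.919) / (1 + 0.562·0.919) = 1.4807/1.5163 = 0.9765.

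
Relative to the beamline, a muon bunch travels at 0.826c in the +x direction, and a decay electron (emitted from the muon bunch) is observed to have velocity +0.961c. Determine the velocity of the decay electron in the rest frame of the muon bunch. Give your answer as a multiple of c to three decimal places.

+0.655c

Invert the composition law: u' = (u − v)/(1 − uv/c²).
u' = (0.961 − 0.826) / (1 − (0.961)(0.826)) = 0.1350/0.2062 = 0.6547.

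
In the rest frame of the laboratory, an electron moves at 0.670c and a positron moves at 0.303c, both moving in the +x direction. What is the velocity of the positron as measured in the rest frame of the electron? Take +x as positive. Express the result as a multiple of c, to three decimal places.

β_A = 0.670, β_B = 0.303.
Transform to A's frame with the inverse velocity-addition law: u' = (u − v)/(1 − uv/c²), taking u = β_B and v = β_A.
u' = (0.303 − 0.670) / (1 − (0.670)(0.303)) = -0.3670/0.7970 = -0.4605.

-0.460c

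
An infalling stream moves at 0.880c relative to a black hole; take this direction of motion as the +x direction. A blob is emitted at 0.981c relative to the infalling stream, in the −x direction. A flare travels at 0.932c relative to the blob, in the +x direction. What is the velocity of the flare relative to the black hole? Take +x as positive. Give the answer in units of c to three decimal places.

Apply u = (u' + v)/(1 + u'v/c²) successively, working outward toward the black hole.
Start: velocity of the infalling stream relative to the black hole = 0.8800c.
Compose with the blob (u' = -0.981 in the infalling stream frame): u_1 = (-0.981 + 0.880) / (1 + (-0.981)·0.880) = -0.1010/0.1367 = -0.7387.
Compose with the flare (u' = 0.932 in the blob frame): u_2 = (0.932 + (-0.739)) / (1 + 0.932·(-0.739)) = 0.1933/0.3115 = 0.6204.

+0.620c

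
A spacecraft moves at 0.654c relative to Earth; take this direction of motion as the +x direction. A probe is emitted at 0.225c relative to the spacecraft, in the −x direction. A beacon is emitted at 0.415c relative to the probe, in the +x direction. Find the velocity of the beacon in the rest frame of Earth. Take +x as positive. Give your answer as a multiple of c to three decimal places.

+0.759c

Apply u = (u' + v)/(1 + u'v/c²) successively, working outward toward Earth.
Start: velocity of the spacecraft relative to Earth = 0.6540c.
Compose with the probe (u' = -0.225 in the spacecraft frame): u_1 = (-0.225 + 0.654) / (1 + (-0.225)·0.654) = 0.4290/0.8528 = 0.5030.
Compose with the beacon (u' = 0.415 in the probe frame): u_2 = (0.415 + 0.503) / (1 + 0.415·0.503) = 0.9180/1.2088 = 0.7595.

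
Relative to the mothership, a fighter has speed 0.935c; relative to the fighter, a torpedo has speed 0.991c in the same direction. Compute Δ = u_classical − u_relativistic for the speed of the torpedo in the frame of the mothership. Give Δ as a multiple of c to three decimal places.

Δ = 0.926c

Galilean: u_cl = 0.991 + 0.935 = 1.9260.
Relativistic: u_rel = (0.991 + 0.935) / (1 + 0.991·0.935) = 1.9260/1.9266 = 0.9997.
Δ = 1.9260 − 0.9997 = 0.9263.
(The classical prediction exceeds c; the relativistic result does not.)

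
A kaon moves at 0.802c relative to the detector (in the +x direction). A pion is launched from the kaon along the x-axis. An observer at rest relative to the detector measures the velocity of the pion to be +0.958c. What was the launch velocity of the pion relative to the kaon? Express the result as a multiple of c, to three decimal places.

Invert the composition law: u' = (u − v)/(1 − uv/c²).
u' = (0.958 − 0.802) / (1 − (0.958)(0.802)) = 0.1560/0.2317 = 0.6733.

+0.673c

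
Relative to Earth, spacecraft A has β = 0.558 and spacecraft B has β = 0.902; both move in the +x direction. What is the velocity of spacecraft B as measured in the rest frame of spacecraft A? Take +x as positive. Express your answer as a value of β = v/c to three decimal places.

β = +0.693

β_A = 0.558, β_B = 0.902.
Transform to A's frame with the inverse velocity-addition law: u' = (u − v)/(1 − uv/c²), taking u = β_B and v = β_A.
u' = (0.902 − 0.558) / (1 − (0.558)(0.902)) = 0.3440/0.4967 = 0.6926.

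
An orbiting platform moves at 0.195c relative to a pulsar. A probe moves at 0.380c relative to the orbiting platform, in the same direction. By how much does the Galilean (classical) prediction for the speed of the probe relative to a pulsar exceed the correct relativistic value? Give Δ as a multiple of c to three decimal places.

Δ = 0.040c

Galilean: u_cl = 0.380 + 0.195 = 0.5750.
Relativistic: u_rel = (0.380 + 0.195) / (1 + 0.380·0.195) = 0.5750/1.0741 = 0.5353.
Δ = 0.5750 − 0.5353 = 0.0397.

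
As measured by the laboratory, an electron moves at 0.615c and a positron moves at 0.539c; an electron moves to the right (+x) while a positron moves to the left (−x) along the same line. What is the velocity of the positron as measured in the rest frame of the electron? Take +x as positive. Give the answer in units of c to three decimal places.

β_A = 0.615, β_B = -0.539.
Transform to A's frame with the inverse velocity-addition law: u' = (u − v)/(1 − uv/c²), taking u = β_B and v = β_A.
u' = (-0.539 − 0.615) / (1 − (0.615)(-0.539)) = -1.1540/1.3315 = -0.8667.

-0.867c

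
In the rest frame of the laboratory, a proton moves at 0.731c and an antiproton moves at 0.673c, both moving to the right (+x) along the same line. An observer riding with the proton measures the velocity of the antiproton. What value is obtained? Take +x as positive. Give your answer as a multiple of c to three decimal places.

β_A = 0.731, β_B = 0.673.
Transform to A's frame with the inverse velocity-addition law: u' = (u − v)/(1 − uv/c²), taking u = β_B and v = β_A.
u' = (0.673 − 0.731) / (1 − (0.731)(0.673)) = -0.0580/0.5080 = -0.1142.

-0.114c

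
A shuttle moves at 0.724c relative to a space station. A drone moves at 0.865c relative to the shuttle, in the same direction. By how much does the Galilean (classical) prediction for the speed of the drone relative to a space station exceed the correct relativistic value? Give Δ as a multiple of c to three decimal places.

Δ = 0.612c

Galilean: u_cl = 0.865 + 0.724 = 1.5890.
Relativistic: u_rel = (0.865 + 0.724) / (1 + 0.865·0.724) = 1.5890/1.6263 = 0.9771.
Δ = 1.5890 − 0.9771 = 0.6119.
(The classical prediction exceeds c; the relativistic result does not.)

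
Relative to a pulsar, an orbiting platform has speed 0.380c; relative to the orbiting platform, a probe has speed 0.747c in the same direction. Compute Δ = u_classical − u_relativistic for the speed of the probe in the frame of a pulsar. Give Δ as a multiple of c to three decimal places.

Δ = 0.249c

Galilean: u_cl = 0.747 + 0.380 = 1.1270.
Relativistic: u_rel = (0.747 + 0.380) / (1 + 0.747·0.380) = 1.1270/1.2839 = 0.8778.
Δ = 1.1270 − 0.8778 = 0.2492.
(The classical prediction exceeds c; the relativistic result does not.)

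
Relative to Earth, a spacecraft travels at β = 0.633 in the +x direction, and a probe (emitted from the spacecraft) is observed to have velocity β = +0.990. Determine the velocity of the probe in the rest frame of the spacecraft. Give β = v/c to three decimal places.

β = +0.956

Invert the composition law: u' = (u − v)/(1 − uv/c²).
u' = (0.990 − 0.633) / (1 − (0.990)(0.633)) = 0.3570/0.3733 = 0.9563.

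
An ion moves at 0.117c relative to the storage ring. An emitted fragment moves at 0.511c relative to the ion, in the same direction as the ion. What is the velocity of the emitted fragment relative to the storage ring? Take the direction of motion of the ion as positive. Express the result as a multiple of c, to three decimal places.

With v = 0.117 and u' = 0.511 (in units of c),
u = (u' + v)/(1 + u'v/c²):
u = (0.511 + 0.117) / (1 + 0.511·0.117) = 0.6280/1.0598 = 0.5926

0.593c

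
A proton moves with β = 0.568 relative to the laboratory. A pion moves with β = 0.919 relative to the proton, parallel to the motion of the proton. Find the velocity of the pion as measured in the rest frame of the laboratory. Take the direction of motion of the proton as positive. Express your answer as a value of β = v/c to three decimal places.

With v = 0.568 and u' = 0.919 (in units of c),
u = (u' + v)/(1 + u'v/c²):
u = (0.919 + 0.568) / (1 + 0.919·0.568) = 1.4870/1.5220 = 0.9770

β = 0.977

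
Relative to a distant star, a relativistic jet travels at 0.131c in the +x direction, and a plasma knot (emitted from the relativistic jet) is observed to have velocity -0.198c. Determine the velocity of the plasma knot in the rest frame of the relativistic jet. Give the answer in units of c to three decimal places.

Invert the composition law: u' = (u − v)/(1 − uv/c²).
u' = (-0.198 − 0.131) / (1 − (-0.198)(0.131)) = -0.3290/1.0259 = -0.3207.

-0.321c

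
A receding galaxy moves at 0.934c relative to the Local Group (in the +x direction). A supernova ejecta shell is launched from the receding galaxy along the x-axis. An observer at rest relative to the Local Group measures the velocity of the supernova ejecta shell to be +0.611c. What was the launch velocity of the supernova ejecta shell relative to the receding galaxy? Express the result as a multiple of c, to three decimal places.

-0.752c

Invert the composition law: u' = (u − v)/(1 − uv/c²).
u' = (0.611 − 0.934) / (1 − (0.611)(0.934)) = -0.3230/0.4293 = -0.7523.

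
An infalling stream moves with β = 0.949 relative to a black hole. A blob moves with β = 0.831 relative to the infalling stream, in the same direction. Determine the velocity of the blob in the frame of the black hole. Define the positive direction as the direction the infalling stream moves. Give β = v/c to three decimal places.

β = 0.995

With v = 0.949 and u' = 0.831 (in units of c),
u = (u' + v)/(1 + u'v/c²):
u = (0.831 + 0.949) / (1 + 0.831·0.949) = 1.7800/1.7886 = 0.9952
(Galilean addition would give +1.780c, exceeding c.)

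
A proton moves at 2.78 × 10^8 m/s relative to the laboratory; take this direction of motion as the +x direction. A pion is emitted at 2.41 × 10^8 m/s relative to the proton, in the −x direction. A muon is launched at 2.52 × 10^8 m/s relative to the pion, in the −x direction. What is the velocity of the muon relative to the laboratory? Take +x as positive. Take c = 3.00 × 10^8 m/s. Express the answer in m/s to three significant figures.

-1.80 × 10^8 m/s

Apply u = (u' + v)/(1 + u'v/c²) successively, working outward toward the laboratory.
(Dividing each given speed by c = 3.00 × 10^8 m/s to work in units of c.)
Start: velocity of the proton relative to the laboratory = 0.9267c.
Compose with the pion (u' = -0.803 in the proton frame): u_1 = (-0.803 + 0.927) / (1 + (-0.803)·0.927) = 0.1233/0.2556 = 0.4826.
Compose with the muon (u' = -0.840 in the pion frame): u_2 = (-0.840 + 0.483) / (1 + (-0.840)·0.483) = -0.3574/0.5946 = -0.6011.
So u = -0.6011 × 3.00 × 10^8 m/s.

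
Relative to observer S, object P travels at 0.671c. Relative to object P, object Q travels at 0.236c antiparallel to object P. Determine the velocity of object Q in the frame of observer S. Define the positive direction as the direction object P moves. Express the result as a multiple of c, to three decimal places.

With v = 0.671 and u' = -0.236 (in units of c),
u = (u' + v)/(1 + u'v/c²):
u = (-0.236 + 0.671) / (1 + (-0.236)·0.671) = 0.4350/0.8416 = 0.5168

+0.517c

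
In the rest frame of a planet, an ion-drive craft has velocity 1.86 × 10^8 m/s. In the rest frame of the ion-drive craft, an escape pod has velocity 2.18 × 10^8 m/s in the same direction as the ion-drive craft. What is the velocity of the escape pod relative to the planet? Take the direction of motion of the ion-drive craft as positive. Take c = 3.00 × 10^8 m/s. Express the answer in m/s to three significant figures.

In units of c (dividing by 3.00 × 10^8 m/s): v = 0.620, u' = 0.727.
u = (u' + v)/(1 + u'v/c²):
u = (0.727 + 0.620) / (1 + 0.727·0.620) = 1.3467/1.4505 = 0.9284
(Galilean addition would give +1.347c, exceeding c.)
Converting back: u = 0.9284 × 3.00 × 10^8 m/s.

2.79 × 10^8 m/s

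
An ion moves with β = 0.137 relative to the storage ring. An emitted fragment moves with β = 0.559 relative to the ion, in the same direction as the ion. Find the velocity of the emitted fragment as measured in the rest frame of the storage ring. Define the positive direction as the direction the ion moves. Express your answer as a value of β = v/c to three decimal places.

β = 0.646

With v = 0.137 and u' = 0.559 (in units of c),
u = (u' + v)/(1 + u'v/c²):
u = (0.559 + 0.137) / (1 + 0.559·0.137) = 0.6960/1.0766 = 0.6465
(Galilean addition would give +0.696c.)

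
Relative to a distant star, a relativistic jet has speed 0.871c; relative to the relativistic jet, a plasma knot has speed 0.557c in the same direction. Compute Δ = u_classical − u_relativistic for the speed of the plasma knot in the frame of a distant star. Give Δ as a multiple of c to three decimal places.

Δ = 0.466c

Galilean: u_cl = 0.557 + 0.871 = 1.4280.
Relativistic: u_rel = (0.557 + 0.871) / (1 + 0.557·0.871) = 1.4280/1.4851 = 0.9615.
Δ = 1.4280 − 0.9615 = 0.4665.
(The classical prediction exceeds c; the relativistic result does not.)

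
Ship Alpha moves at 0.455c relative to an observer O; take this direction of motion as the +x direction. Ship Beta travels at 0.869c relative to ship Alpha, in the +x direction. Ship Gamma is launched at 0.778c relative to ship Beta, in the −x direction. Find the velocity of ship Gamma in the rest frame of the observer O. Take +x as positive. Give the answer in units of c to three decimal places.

+0.653c

Apply u = (u' + v)/(1 + u'v/c²) successively, working outward toward the observer O.
Start: velocity of ship Alpha relative to the observer O = 0.4550c.
Compose with ship Beta (u' = 0.869 in ship Alpha frame): u_1 = (0.869 + 0.455) / (1 + 0.869·0.455) = 1.3240/1.3954 = 0.9488.
Compose with ship Gamma (u' = -0.778 in ship Beta frame): u_2 = (-0.778 + 0.949) / (1 + (-0.778)·0.949) = 0.1708/0.2618 = 0.6525.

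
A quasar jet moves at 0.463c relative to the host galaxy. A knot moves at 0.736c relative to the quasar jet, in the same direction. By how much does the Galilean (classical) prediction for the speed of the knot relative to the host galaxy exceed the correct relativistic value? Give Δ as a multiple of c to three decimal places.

Galilean: u_cl = 0.736 + 0.463 = 1.1990.
Relativistic: u_rel = (0.736 + 0.463) / (1 + 0.736·0.463) = 1.1990/1.3408 = 0.8943.
Δ = 1.1990 − 0.8943 = 0.3047.
(The classical prediction exceeds c; the relativistic result does not.)

Δ = 0.305c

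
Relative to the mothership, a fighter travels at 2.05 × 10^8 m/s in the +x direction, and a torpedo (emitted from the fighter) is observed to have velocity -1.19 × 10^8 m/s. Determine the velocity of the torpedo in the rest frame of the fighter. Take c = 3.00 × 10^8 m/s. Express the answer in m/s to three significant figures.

-2.55 × 10^8 m/s

v = 0.683c, u = -0.397c.
Invert the composition law: u' = (u − v)/(1 − uv/c²).
u' = (-0.397 − 0.683) / (1 − (-0.397)(0.683)) = -1.0800/1.2711 = -0.8497.
u' = -0.8497 × 3.00 × 10^8 m/s.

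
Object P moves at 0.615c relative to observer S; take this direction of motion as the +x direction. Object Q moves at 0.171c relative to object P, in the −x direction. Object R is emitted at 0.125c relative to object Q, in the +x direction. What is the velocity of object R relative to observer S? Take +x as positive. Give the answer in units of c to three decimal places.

Apply u = (u' + v)/(1 + u'v/c²) successively, working outward toward observer S.
Start: velocity of object P relative to observer S = 0.6150c.
Compose with object Q (u' = -0.171 in object P frame): u_1 = (-0.171 + 0.615) / (1 + (-0.171)·0.615) = 0.4440/0.8948 = 0.4962.
Compose with object R (u' = 0.125 in object Q frame): u_2 = (0.125 + 0.496) / (1 + 0.125·0.496) = 0.6212/1.0620 = 0.5849.

+0.585c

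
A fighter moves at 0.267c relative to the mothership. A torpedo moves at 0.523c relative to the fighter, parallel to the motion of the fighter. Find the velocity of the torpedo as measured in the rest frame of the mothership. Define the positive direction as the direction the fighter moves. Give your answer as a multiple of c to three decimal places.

0.693c

With v = 0.267 and u' = 0.523 (in units of c),
u = (u' + v)/(1 + u'v/c²):
u = (0.523 + 0.267) / (1 + 0.523·0.267) = 0.7900/1.1396 = 0.6932
(Galilean addition would give +0.790c.)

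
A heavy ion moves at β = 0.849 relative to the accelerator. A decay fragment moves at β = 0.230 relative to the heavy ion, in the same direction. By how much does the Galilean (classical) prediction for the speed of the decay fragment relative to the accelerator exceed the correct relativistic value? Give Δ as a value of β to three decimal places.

Galilean: u_cl = 0.230 + 0.849 = 1.0790.
Relativistic: u_rel = (0.230 + 0.849) / (1 + 0.230·0.849) = 1.0790/1.1953 = 0.9027.
Δ = 1.0790 − 0.9027 = 0.1763.
(The classical prediction exceeds c; the relativistic result does not.)

Δ = 0.176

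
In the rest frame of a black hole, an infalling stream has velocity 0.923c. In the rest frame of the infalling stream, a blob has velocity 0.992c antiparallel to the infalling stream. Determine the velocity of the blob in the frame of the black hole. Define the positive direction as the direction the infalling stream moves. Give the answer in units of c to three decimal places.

With v = 0.923 and u' = -0.992 (in units of c),
u = (u' + v)/(1 + u'v/c²):
u = (-0.992 + 0.923) / (1 + (-0.992)·0.923) = -0.0690/0.0844 = -0.8177
(Galilean addition would give -0.069c.)

-0.818c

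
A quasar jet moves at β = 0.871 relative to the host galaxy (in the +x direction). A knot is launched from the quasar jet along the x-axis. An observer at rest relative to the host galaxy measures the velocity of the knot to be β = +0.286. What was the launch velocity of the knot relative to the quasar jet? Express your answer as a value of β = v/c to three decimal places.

β = -0.779

Invert the composition law: u' = (u − v)/(1 − uv/c²).
u' = (0.286 − 0.871) / (1 − (0.286)(0.871)) = -0.5850/0.7509 = -0.7791.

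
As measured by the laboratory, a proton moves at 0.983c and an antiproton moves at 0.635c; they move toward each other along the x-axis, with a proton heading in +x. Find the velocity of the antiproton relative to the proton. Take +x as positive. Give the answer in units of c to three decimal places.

-0.996c

β_A = 0.983, β_B = -0.635.
Transform to A's frame with the inverse velocity-addition law: u' = (u − v)/(1 − uv/c²), taking u = β_B and v = β_A.
u' = (-0.635 − 0.983) / (1 − (0.983)(-0.635)) = -1.6180/1.6242 = -0.9962.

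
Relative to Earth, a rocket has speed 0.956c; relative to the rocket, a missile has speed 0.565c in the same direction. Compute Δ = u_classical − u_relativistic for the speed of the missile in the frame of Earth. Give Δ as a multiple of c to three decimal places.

Galilean: u_cl = 0.565 + 0.956 = 1.5210.
Relativistic: u_rel = (0.565 + 0.956) / (1 + 0.565·0.956) = 1.5210/1.5401 = 0.9876.
Δ = 1.5210 − 0.9876 = 0.5334.
(The classical prediction exceeds c; the relativistic result does not.)

Δ = 0.533c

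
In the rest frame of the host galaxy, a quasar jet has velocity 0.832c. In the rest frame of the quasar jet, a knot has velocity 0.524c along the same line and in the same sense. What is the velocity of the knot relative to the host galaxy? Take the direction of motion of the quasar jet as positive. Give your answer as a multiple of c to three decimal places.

With v = 0.832 and u' = 0.524 (in units of c),
u = (u' + v)/(1 + u'v/c²):
u = (0.524 + 0.832) / (1 + 0.524·0.832) = 1.3560/1.4360 = 0.9443

0.944c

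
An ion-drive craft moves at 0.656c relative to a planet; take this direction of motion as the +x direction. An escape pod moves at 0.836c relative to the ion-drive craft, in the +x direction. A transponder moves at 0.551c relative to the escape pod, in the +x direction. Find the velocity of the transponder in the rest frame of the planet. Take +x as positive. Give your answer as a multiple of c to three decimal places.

Apply u = (u' + v)/(1 + u'v/c²) successively, working outward toward the planet.
Start: velocity of the ion-drive craft relative to the planet = 0.6560c.
Compose with the escape pod (u' = 0.836 in the ion-drive craft frame): u_1 = (0.836 + 0.656) / (1 + 0.836·0.656) = 1.4920/1.5484 = 0.9636.
Compose with the transponder (u' = 0.551 in the escape pod frame): u_2 = (0.551 + 0.964) / (1 + 0.551·0.964) = 1.5146/1.5309 = 0.9893.

0.989c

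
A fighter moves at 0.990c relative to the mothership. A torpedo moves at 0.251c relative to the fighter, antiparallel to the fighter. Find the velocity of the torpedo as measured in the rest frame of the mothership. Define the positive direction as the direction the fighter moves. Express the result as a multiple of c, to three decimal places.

With v = 0.990 and u' = -0.251 (in units of c),
u = (u' + v)/(1 + u'v/c²):
u = (-0.251 + 0.990) / (1 + (-0.251)·0.990) = 0.7390/0.7515 = 0.9834

+0.983c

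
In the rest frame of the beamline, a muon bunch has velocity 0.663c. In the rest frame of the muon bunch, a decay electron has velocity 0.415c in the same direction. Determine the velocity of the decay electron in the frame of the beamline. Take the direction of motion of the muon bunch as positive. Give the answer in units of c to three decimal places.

With v = 0.663 and u' = 0.415 (in units of c),
u = (u' + v)/(1 + u'v/c²):
u = (0.415 + 0.663) / (1 + 0.415·0.663) = 1.0780/1.2751 = 0.8454

0.845c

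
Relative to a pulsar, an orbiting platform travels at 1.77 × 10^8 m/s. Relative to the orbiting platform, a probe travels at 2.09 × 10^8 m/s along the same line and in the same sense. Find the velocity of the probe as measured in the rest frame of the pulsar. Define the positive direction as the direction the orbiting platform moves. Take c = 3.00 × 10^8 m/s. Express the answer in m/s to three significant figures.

In units of c (dividing by 3.00 × 10^8 m/s): v = 0.590, u' = 0.697.
u = (u' + v)/(1 + u'v/c²):
u = (0.697 + 0.590) / (1 + 0.697·0.590) = 1.2867/1.4110 = 0.9119
Converting back: u = 0.9119 × 3.00 × 10^8 m/s.

2.74 × 10^8 m/s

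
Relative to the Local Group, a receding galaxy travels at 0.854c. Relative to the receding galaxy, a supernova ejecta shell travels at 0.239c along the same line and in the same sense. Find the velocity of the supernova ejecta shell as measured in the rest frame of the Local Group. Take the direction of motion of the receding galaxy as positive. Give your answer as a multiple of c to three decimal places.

With v = 0.854 and u' = 0.239 (in units of c),
u = (u' + v)/(1 + u'v/c²):
u = (0.239 + 0.854) / (1 + 0.239·0.854) = 1.0930/1.2041 = 0.9077
(Galilean addition would give +1.093c, exceeding c.)

0.908c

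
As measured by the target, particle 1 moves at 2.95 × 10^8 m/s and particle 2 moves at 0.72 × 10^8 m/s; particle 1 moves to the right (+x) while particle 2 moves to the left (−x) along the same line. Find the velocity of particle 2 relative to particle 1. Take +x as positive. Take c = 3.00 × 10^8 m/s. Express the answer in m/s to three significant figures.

β_A = 0.983, β_B = -0.240 (dividing each by c = 3.00 × 10^8 m/s).
Transform to A's frame with the inverse velocity-addition law: u' = (u − v)/(1 − uv/c²), taking u = β_B and v = β_A.
u' = (-0.240 − 0.983) / (1 − (0.983)(-0.240)) = -1.2233/1.2360 = -0.9898.
u' = -0.9898 × 3.00 × 10^8 m/s.

-2.97 × 10^8 m/s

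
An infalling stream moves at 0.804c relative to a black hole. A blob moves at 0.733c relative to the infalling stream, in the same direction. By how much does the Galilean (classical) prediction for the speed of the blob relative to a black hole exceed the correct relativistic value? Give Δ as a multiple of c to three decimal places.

Δ = 0.570c

Galilean: u_cl = 0.733 + 0.804 = 1.5370.
Relativistic: u_rel = (0.733 + 0.804) / (1 + 0.733·0.804) = 1.5370/1.5893 = 0.9671.
Δ = 1.5370 − 0.9671 = 0.5699.
(The classical prediction exceeds c; the relativistic result does not.)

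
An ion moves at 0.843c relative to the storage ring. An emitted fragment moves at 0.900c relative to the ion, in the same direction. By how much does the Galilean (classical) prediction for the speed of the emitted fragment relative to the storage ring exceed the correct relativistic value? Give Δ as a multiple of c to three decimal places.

Galilean: u_cl = 0.900 + 0.843 = 1.7430.
Relativistic: u_rel = (0.900 + 0.843) / (1 + 0.900·0.843) = 1.7430/1.7587 = 0.9911.
Δ = 1.7430 − 0.9911 = 0.7519.
(The classical prediction exceeds c; the relativistic result does not.)

Δ = 0.752c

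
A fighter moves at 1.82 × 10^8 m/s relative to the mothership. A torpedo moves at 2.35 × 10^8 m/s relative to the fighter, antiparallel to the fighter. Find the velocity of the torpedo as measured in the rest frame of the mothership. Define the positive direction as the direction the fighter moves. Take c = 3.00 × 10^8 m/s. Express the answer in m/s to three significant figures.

In units of c (dividing by 3.00 × 10^8 m/s): v = 0.607, u' = -0.783.
u = (u' + v)/(1 + u'v/c²):
u = (-0.783 + 0.607) / (1 + (-0.783)·0.607) = -0.1767/0.5248 = -0.3367
(Galilean addition would give -0.177c.)
Converting back: u = -0.3367 × 3.00 × 10^8 m/s.

-1.01 × 10^8 m/s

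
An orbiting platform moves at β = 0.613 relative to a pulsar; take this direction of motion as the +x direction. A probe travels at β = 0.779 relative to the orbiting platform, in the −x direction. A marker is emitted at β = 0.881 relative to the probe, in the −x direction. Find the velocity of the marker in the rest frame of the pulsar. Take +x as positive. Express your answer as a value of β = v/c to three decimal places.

Apply u = (u' + v)/(1 + u'v/c²) successively, working outward toward the pulsar.
Start: velocity of the orbiting platform relative to the pulsar = 0.6130c.
Compose with the probe (u' = -0.779 in the orbiting platform frame): u_1 = (-0.779 + 0.613) / (1 + (-0.779)·0.613) = -0.1660/0.5225 = -0.3177.
Compose with the marker (u' = -0.881 in the probe frame): u_2 = (-0.881 + (-0.318)) / (1 + (-0.881)·(-0.318)) = -1.1987/1.2799 = -0.9366.

β = -0.937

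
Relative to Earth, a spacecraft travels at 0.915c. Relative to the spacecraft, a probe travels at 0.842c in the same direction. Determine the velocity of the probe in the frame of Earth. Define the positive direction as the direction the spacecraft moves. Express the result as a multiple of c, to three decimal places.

With v = 0.915 and u' = 0.842 (in units of c),
u = (u' + v)/(1 + u'v/c²):
u = (0.842 + 0.915) / (1 + 0.842·0.915) = 1.7570/1.7704 = 0.9924
(Galilean addition would give +1.757c, exceeding c.)

0.992c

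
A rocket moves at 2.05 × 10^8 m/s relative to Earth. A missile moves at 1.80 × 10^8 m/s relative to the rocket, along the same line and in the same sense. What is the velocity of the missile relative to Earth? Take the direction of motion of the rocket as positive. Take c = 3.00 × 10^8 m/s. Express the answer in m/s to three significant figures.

2.73 × 10^8 m/s

In units of c (dividing by 3.00 × 10^8 m/s): v = 0.683, u' = 0.600.
u = (u' + v)/(1 + u'v/c²):
u = (0.600 + 0.683) / (1 + 0.600·0.683) = 1.2833/1.4100 = 0.9102
Converting back: u = 0.9102 × 3.00 × 10^8 m/s.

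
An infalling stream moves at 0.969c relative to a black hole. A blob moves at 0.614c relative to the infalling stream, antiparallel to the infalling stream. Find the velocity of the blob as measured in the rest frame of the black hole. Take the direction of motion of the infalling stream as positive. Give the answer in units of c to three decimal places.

+0.876c

With v = 0.969 and u' = -0.614 (in units of c),
u = (u' + v)/(1 + u'v/c²):
u = (-0.614 + 0.969) / (1 + (-0.614)·0.969) = 0.3550/0.4050 = 0.8765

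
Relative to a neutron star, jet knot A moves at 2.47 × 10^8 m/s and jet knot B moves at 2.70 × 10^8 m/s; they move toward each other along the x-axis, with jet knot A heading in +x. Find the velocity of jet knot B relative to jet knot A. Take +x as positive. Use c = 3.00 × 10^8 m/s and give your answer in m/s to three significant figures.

β_A = 0.823, β_B = -0.900 (dividing each by c = 3.00 × 10^8 m/s).
Transform to A's frame with the inverse velocity-addition law: u' = (u − v)/(1 − uv/c²), taking u = β_B and v = β_A.
u' = (-0.900 − 0.823) / (1 − (0.823)(-0.900)) = -1.7233/1.7410 = -0.9899.
u' = -0.9899 × 3.00 × 10^8 m/s.

-2.97 × 10^8 m/s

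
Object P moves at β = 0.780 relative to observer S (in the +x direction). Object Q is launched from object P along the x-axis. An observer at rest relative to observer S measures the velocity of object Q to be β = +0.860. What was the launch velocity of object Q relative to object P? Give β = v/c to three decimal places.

Invert the composition law: u' = (u − v)/(1 − uv/c²).
u' = (0.860 − 0.780) / (1 − (0.860)(0.780)) = 0.0800/0.3292 = 0.2430.

β = +0.243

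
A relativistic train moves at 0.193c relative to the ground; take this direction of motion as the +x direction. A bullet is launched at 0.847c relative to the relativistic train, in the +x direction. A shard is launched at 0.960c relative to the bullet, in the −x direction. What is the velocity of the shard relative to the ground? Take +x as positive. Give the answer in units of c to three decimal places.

-0.466c

Apply u = (u' + v)/(1 + u'v/c²) successively, working outward toward the ground.
Start: velocity of the relativistic train relative to the ground = 0.1930c.
Compose with the bullet (u' = 0.847 in the relativistic train frame): u_1 = (0.847 + 0.193) / (1 + 0.847·0.193) = 1.0400/1.1635 = 0.8939.
Compose with the shard (u' = -0.960 in the bullet frame): u_2 = (-0.960 + 0.894) / (1 + (-0.960)·0.894) = -0.0661/0.1419 = -0.4661.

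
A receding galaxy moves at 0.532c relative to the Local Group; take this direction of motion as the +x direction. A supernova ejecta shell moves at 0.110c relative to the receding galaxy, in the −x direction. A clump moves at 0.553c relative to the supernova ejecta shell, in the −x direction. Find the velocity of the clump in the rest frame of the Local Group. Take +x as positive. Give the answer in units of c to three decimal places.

-0.139c

Apply u = (u' + v)/(1 + u'v/c²) successively, working outward toward the Local Group.
Start: velocity of the receding galaxy relative to the Local Group = 0.5320c.
Compose with the supernova ejecta shell (u' = -0.110 in the receding galaxy frame): u_1 = (-0.110 + 0.532) / (1 + (-0.110)·0.532) = 0.4220/0.9415 = 0.4482.
Compose with the clump (u' = -0.553 in the supernova ejecta shell frame): u_2 = (-0.553 + 0.448) / (1 + (-0.553)·0.448) = -0.1048/0.7521 = -0.1393.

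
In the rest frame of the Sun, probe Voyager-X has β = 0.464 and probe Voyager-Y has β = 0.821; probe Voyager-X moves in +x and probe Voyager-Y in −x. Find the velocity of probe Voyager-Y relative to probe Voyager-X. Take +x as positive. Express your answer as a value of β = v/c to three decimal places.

β = -0.931

β_A = 0.464, β_B = -0.821.
Transform to A's frame with the inverse velocity-addition law: u' = (u − v)/(1 − uv/c²), taking u = β_B and v = β_A.
u' = (-0.821 − 0.464) / (1 − (0.464)(-0.821)) = -1.2850/1.3809 = -0.9305.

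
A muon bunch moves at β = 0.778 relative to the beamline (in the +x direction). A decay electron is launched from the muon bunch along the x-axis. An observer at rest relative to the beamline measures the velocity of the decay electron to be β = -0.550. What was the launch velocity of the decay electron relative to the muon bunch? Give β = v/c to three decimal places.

β = -0.930

Invert the composition law: u' = (u − v)/(1 − uv/c²).
u' = (-0.550 − 0.778) / (1 − (-0.550)(0.778)) = -1.3280/1.4279 = -0.9300.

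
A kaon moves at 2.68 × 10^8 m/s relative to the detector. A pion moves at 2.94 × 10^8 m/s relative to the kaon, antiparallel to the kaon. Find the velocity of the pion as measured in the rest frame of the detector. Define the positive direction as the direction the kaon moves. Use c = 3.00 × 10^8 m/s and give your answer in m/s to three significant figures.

In units of c (dividing by 3.00 × 10^8 m/s): v = 0.893, u' = -0.980.
u = (u' + v)/(1 + u'v/c²):
u = (-0.980 + 0.893) / (1 + (-0.980)·0.893) = -0.0867/0.1245 = -0.6959
(Galilean addition would give -0.087c.)
Converting back: u = -0.6959 × 3.00 × 10^8 m/s.

-2.09 × 10^8 m/s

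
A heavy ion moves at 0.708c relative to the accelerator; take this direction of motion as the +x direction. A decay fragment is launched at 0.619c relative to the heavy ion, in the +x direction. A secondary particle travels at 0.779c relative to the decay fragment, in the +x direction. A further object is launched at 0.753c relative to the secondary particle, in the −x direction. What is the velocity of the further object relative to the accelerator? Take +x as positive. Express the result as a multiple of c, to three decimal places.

Apply u = (u' + v)/(1 + u'v/c²) successively, working outward toward the accelerator.
Start: velocity of the heavy ion relative to the accelerator = 0.7080c.
Compose with the decay fragment (u' = 0.619 in the heavy ion frame): u_1 = (0.619 + 0.708) / (1 + 0.619·0.708) = 1.3270/1.4383 = 0.9226.
Compose with the secondary particle (u' = 0.779 in the decay fragment frame): u_2 = (0.779 + 0.923) / (1 + 0.779·0.923) = 1.7016/1.7187 = 0.9901.
Compose with the further object (u' = -0.753 in the secondary particle frame): u_3 = (-0.753 + 0.990) / (1 + (-0.753)·0.990) = 0.2371/0.2545 = 0.9315.

+0.931c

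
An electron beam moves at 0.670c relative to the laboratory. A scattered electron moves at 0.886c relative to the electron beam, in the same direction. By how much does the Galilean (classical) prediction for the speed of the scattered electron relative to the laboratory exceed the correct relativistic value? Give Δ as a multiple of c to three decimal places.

Galilean: u_cl = 0.886 + 0.670 = 1.5560.
Relativistic: u_rel = (0.886 + 0.670) / (1 + 0.886·0.670) = 1.5560/1.5936 = 0.9764.
Δ = 1.5560 − 0.9764 = 0.5796.
(The classical prediction exceeds c; the relativistic result does not.)

Δ = 0.580c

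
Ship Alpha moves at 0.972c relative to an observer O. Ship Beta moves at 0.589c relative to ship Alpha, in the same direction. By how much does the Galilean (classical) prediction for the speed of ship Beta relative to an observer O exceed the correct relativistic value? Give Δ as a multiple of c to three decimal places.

Δ = 0.568c

Galilean: u_cl = 0.589 + 0.972 = 1.5610.
Relativistic: u_rel = (0.589 + 0.972) / (1 + 0.589·0.972) = 1.5610/1.5725 = 0.9927.
Δ = 1.5610 − 0.9927 = 0.5683.
(The classical prediction exceeds c; the relativistic result does not.)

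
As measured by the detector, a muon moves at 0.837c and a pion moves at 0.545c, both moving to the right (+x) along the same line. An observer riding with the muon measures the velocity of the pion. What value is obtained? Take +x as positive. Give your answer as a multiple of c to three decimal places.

β_A = 0.837, β_B = 0.545.
Transform to A's frame with the inverse velocity-addition law: u' = (u − v)/(1 − uv/c²), taking u = β_B and v = β_A.
u' = (0.545 − 0.837) / (1 − (0.837)(0.545)) = -0.2920/0.5438 = -0.5369.

-0.537c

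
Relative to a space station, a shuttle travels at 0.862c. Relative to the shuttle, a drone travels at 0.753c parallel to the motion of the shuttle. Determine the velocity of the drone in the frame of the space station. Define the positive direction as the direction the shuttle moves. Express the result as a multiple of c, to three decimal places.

With v = 0.862 and u' = 0.753 (in units of c),
u = (u' + v)/(1 + u'v/c²):
u = (0.753 + 0.862) / (1 + 0.753·0.862) = 1.6150/1.6491 = 0.9793

0.979c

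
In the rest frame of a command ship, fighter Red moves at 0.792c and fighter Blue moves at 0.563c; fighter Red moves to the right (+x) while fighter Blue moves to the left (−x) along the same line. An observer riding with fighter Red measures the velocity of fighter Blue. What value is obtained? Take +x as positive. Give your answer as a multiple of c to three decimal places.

β_A = 0.792, β_B = -0.563.
Transform to A's frame with the inverse velocity-addition law: u' = (u − v)/(1 − uv/c²), taking u = β_B and v = β_A.
u' = (-0.563 − 0.792) / (1 − (0.792)(-0.563)) = -1.3550/1.4459 = -0.9371.

-0.937c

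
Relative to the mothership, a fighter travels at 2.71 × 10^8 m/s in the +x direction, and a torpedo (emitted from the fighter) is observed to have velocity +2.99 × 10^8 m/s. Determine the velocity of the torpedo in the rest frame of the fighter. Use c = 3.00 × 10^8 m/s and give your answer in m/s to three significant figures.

v = 0.903c, u = 0.997c.
Invert the composition law: u' = (u − v)/(1 − uv/c²).
u' = (0.997 − 0.903) / (1 − (0.997)(0.903)) = 0.0933/0.0997 = 0.9364.
u' = 0.9364 × 3.00 × 10^8 m/s.

+2.81 × 10^8 m/s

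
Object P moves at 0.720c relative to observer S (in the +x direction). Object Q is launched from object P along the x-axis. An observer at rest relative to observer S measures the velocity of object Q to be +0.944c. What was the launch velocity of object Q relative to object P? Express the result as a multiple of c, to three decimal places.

Invert the composition law: u' = (u − v)/(1 − uv/c²).
u' = (0.944 − 0.720) / (1 − (0.944)(0.720)) = 0.2240/0.3203 = 0.6993.

+0.699c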